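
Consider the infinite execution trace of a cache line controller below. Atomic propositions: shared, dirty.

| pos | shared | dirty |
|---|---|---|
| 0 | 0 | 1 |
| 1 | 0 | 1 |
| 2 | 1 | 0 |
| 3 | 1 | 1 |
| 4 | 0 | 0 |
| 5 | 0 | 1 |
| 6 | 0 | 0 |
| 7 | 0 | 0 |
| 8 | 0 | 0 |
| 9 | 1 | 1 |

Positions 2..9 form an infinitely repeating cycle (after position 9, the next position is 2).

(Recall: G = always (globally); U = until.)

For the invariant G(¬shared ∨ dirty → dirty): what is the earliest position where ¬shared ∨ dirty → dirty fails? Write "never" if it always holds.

4

Check ¬shared ∨ dirty → dirty at each position in order: 0 ✓, 1 ✓, 2 ✓, 3 ✓.
At position 4 the labels are {}, so ¬shared ∨ dirty → dirty is false there. This is the first violation.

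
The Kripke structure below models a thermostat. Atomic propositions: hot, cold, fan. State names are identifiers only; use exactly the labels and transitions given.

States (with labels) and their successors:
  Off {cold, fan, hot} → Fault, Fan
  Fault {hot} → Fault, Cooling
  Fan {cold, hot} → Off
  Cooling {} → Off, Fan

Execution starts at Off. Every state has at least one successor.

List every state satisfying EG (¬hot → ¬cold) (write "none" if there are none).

States satisfying ¬hot → ¬cold: {Off, Fault, Fan, Cooling}.
States satisfying EG (¬hot → ¬cold): {Off, Fault, Fan, Cooling}.

{Off, Fault, Fan, Cooling}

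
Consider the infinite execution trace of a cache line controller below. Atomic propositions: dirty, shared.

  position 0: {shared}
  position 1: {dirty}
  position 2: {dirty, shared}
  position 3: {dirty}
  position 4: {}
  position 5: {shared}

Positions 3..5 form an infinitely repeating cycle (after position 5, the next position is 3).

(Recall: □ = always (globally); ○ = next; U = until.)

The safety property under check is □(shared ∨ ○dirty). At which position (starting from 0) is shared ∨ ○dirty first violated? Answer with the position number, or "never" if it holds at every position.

3

Check shared ∨ ○dirty at each position in order: 0 ✓, 1 ✓, 2 ✓.
At position 3 the labels are {dirty} and the next position 4 has {}, so shared ∨ ○dirty is false there. This is the first violation.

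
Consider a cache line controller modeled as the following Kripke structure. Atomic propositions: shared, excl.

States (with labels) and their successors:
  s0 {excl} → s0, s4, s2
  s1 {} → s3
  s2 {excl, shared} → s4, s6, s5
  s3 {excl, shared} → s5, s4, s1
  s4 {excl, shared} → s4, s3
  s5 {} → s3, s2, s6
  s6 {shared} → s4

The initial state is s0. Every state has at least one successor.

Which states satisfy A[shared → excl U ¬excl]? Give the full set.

States satisfying shared → excl: {s0, s1, s2, s3, s4, s5}.
States satisfying ¬excl: {s1, s5, s6}.
States satisfying A[shared → excl U ¬excl]: {s1, s5, s6}.

{s1, s5, s6}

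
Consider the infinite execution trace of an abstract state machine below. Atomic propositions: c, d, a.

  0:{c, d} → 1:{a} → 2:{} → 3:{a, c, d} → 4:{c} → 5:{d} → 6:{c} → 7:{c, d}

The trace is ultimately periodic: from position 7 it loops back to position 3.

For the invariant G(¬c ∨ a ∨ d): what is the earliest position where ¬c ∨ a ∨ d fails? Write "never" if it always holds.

4

Check ¬c ∨ a ∨ d at each position in order: 0 ✓, 1 ✓, 2 ✓, 3 ✓.
At position 4 the labels are {c}, so ¬c ∨ a ∨ d is false there. This is the first violation.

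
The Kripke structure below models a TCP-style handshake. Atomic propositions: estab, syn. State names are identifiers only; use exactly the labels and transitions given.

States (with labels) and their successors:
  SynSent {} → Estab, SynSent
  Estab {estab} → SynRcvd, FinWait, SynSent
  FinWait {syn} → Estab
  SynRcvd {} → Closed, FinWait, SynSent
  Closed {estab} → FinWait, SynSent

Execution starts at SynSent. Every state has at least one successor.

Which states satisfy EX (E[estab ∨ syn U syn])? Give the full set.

{SynSent, Estab, FinWait, SynRcvd, Closed}

States satisfying E[estab ∨ syn U syn]: {Estab, FinWait, Closed}.
States satisfying EX (E[estab ∨ syn U syn]): {SynSent, Estab, FinWait, SynRcvd, Closed}.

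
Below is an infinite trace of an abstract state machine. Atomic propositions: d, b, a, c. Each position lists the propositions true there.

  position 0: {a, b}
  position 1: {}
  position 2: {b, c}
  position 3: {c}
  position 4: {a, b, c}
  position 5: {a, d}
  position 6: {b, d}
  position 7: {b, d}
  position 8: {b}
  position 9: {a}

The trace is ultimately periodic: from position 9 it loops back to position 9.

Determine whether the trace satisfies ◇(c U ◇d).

Satisfied

c U ◇d holds at position 0, which is reachable from 0, so ◇(c U ◇d) holds.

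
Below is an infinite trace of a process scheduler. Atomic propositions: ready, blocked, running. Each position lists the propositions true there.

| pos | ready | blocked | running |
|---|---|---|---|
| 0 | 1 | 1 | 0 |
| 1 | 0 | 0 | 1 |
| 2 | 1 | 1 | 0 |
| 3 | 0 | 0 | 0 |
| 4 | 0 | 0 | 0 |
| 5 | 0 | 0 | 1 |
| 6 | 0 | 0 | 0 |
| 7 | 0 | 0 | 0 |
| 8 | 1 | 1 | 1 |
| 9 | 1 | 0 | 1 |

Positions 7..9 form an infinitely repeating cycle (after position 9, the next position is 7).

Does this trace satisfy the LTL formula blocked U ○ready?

Walking from position 0: ○ready first holds at position 1, and blocked holds at every earlier position along the way, so blocked U ○ready holds.

Holds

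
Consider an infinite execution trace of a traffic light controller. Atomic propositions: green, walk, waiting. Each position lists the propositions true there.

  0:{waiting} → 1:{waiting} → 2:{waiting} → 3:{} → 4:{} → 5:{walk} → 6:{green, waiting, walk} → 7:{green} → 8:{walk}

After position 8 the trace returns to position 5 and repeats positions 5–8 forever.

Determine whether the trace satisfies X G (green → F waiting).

The position after 0 is 1; G (green → F waiting) is true there.

Satisfied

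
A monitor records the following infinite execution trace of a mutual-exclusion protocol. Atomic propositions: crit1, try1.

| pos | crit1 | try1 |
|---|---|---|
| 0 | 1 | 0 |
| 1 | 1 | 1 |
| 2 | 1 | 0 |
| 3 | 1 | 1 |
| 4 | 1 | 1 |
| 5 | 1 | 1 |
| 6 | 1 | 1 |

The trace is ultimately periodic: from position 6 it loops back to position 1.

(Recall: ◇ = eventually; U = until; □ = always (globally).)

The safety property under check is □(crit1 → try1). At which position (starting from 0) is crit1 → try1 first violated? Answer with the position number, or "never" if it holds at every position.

At position 0 the labels are {crit1}, so crit1 → try1 is false there. This is the first violation.

0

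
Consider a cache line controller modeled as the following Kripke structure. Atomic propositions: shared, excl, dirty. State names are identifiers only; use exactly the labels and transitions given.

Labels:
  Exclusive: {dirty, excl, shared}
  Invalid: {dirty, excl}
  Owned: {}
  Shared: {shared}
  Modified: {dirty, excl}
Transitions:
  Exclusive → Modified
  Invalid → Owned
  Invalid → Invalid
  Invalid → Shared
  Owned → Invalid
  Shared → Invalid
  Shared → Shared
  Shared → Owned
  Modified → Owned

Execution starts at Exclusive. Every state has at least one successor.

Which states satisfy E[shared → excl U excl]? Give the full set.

{Exclusive, Invalid, Owned, Modified}

States satisfying shared → excl: {Exclusive, Invalid, Owned, Modified}.
States satisfying excl: {Exclusive, Invalid, Modified}.
States satisfying E[shared → excl U excl]: {Exclusive, Invalid, Owned, Modified}.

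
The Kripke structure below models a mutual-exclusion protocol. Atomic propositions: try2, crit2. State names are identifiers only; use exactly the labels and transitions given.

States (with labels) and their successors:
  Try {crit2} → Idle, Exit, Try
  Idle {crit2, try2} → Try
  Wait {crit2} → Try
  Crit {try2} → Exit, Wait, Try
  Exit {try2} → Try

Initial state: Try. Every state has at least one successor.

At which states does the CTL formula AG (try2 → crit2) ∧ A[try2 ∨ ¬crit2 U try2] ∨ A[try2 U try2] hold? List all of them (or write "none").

{Idle, Crit, Exit}

States satisfying try2 → crit2: {Try, Idle, Wait}.
States satisfying AG (try2 → crit2): ∅.
States satisfying try2 ∨ ¬crit2: {Idle, Crit, Exit}.
States satisfying try2: {Idle, Crit, Exit}.
States satisfying A[try2 ∨ ¬crit2 U try2]: {Idle, Crit, Exit}.
States satisfying AG (try2 → crit2) ∧ A[try2 ∨ ¬crit2 U try2]: ∅.
States satisfying A[try2 U try2]: {Idle, Crit, Exit}.
States satisfying AG (try2 → crit2) ∧ A[try2 ∨ ¬crit2 U try2] ∨ A[try2 U try2]: {Idle, Crit, Exit}.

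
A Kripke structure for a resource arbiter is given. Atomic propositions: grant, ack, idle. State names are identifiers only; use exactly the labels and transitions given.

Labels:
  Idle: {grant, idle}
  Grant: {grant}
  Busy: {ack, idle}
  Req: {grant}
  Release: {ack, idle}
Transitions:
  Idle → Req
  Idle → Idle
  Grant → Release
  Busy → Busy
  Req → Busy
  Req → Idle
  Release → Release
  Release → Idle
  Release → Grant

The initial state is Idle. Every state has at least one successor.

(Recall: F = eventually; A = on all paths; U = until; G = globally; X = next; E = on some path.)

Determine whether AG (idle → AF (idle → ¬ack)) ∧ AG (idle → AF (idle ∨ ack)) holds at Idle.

Does not hold

States satisfying idle → AF (idle → ¬ack): {Idle, Grant, Req}.
States satisfying AG (idle → AF (idle → ¬ack)): ∅.
States satisfying idle → AF (idle ∨ ack): {Idle, Grant, Busy, Req, Release}.
States satisfying AG (idle → AF (idle ∨ ack)): {Idle, Grant, Busy, Req, Release}.
States satisfying AG (idle → AF (idle → ¬ack)) ∧ AG (idle → AF (idle ∨ ack)): ∅.
Idle ∉ Sat(AG (idle → AF (idle → ¬ack)) ∧ AG (idle → AF (idle ∨ ack))).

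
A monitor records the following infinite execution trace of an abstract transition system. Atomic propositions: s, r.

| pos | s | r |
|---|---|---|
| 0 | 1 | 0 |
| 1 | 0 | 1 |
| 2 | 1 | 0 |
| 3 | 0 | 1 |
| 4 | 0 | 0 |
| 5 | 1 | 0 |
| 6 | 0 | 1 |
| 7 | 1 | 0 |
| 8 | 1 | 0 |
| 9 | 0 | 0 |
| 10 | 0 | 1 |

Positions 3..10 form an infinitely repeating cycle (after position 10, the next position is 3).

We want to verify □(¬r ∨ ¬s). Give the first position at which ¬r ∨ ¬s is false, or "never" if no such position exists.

¬r ∨ ¬s holds at every position 0..10, and those are all the positions the trace ever visits, so the invariant □(¬r ∨ ¬s) is never violated.

never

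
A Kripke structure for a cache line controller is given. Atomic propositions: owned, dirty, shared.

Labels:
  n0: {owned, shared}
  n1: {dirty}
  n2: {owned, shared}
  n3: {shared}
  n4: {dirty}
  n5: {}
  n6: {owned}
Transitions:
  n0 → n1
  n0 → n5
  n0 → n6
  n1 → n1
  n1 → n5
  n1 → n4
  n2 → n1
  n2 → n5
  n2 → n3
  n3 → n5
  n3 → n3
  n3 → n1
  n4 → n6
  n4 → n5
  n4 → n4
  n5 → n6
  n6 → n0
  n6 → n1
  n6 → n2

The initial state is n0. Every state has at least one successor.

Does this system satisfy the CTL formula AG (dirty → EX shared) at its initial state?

States satisfying dirty → EX shared: {n0, n2, n3, n5, n6}.
States satisfying AG (dirty → EX shared): ∅.
n1 is reachable from n0 and violates dirty → EX shared, so AG fails at n0.
n0 ∉ Sat(AG (dirty → EX shared)).

No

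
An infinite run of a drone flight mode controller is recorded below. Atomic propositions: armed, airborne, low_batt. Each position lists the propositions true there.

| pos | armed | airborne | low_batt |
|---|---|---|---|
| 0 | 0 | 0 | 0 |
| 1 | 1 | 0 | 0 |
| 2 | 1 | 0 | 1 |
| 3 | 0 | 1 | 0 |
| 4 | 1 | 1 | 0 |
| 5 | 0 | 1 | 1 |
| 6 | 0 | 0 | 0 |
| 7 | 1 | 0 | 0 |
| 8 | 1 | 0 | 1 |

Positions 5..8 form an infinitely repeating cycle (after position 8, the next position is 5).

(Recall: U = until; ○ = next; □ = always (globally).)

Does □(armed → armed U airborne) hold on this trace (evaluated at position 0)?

armed → armed U airborne holds at every position 0..8, and those are all positions ever visited, so □(armed → armed U airborne) holds.
Positions where armed holds: 1, 2, 4, 7, 8.
Check armed U airborne at each: 1→ok, 2→ok, 4→ok, 7→ok, 8→ok.

Satisfied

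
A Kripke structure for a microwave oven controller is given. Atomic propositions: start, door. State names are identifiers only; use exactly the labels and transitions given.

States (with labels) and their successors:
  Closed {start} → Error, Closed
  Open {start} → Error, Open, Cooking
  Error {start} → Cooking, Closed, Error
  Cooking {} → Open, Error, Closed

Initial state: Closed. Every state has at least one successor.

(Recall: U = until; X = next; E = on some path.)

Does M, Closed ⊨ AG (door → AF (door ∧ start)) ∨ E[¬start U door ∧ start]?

Holds

States satisfying door → AF (door ∧ start): {Closed, Open, Error, Cooking}.
States satisfying AG (door → AF (door ∧ start)): {Closed, Open, Error, Cooking}.
States satisfying ¬start: {Cooking}.
States satisfying door ∧ start: ∅.
States satisfying E[¬start U door ∧ start]: ∅.
States satisfying AG (door → AF (door ∧ start)) ∨ E[¬start U door ∧ start]: {Closed, Open, Error, Cooking}.
Closed ∈ Sat(AG (door → AF (door ∧ start)) ∨ E[¬start U door ∧ start]).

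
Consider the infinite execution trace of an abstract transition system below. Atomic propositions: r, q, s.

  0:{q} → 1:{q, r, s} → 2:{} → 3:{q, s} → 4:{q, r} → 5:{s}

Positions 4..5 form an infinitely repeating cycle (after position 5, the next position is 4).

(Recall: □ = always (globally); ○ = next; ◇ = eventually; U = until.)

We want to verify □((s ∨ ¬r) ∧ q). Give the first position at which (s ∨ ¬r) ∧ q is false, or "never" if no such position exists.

2

Check (s ∨ ¬r) ∧ q at each position in order: 0 ✓, 1 ✓.
At position 2 the labels are {}, so (s ∨ ¬r) ∧ q is false there. This is the first violation.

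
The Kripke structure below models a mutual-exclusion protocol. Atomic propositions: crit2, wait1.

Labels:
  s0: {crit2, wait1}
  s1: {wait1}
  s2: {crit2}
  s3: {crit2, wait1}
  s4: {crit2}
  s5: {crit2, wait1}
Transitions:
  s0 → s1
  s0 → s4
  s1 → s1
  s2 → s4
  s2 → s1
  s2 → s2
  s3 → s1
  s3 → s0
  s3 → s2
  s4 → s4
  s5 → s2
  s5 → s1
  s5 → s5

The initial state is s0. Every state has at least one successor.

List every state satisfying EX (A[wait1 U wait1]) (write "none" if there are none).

States satisfying A[wait1 U wait1]: {s0, s1, s3, s5}.
States satisfying EX (A[wait1 U wait1]): {s0, s1, s2, s3, s5}.

{s0, s1, s2, s3, s5}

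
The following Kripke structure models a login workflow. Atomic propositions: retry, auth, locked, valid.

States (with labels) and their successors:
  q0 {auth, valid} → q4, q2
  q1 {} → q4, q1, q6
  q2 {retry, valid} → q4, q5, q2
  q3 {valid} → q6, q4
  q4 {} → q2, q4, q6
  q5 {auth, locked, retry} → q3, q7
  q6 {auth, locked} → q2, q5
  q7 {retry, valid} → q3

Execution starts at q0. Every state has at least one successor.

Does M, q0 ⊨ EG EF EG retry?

States satisfying EF EG retry: {q0, q1, q2, q3, q4, q5, q6, q7}.
States satisfying EG EF EG retry: {q0, q1, q2, q3, q4, q5, q6, q7}.
q0 ∈ Sat(EG EF EG retry).

Yes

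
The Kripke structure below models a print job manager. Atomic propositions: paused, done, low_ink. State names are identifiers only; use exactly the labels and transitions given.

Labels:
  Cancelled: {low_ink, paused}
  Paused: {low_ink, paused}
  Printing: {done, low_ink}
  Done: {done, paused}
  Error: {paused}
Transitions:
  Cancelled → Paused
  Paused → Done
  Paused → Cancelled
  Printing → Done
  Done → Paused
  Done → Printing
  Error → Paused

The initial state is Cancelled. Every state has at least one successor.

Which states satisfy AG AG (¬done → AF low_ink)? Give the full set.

{Cancelled, Paused, Printing, Done, Error}

States satisfying AG (¬done → AF low_ink): {Cancelled, Paused, Printing, Done, Error}.
States satisfying AG AG (¬done → AF low_ink): {Cancelled, Paused, Printing, Done, Error}.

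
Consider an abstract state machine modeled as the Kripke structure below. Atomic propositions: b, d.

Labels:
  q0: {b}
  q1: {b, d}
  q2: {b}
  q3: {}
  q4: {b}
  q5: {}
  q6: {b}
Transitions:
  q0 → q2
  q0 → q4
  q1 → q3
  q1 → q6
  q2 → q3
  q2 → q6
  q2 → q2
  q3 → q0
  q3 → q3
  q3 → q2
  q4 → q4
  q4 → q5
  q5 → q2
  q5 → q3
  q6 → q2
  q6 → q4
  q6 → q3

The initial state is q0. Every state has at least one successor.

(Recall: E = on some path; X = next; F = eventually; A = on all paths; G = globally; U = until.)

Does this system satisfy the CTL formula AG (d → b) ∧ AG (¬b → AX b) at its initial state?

Does not hold

States satisfying d → b: {q0, q1, q2, q3, q4, q5, q6}.
States satisfying AG (d → b): {q0, q1, q2, q3, q4, q5, q6}.
States satisfying ¬b → AX b: {q0, q1, q2, q4, q6}.
States satisfying AG (¬b → AX b): ∅.
States satisfying AG (d → b) ∧ AG (¬b → AX b): ∅.
q0 ∉ Sat(AG (d → b) ∧ AG (¬b → AX b)).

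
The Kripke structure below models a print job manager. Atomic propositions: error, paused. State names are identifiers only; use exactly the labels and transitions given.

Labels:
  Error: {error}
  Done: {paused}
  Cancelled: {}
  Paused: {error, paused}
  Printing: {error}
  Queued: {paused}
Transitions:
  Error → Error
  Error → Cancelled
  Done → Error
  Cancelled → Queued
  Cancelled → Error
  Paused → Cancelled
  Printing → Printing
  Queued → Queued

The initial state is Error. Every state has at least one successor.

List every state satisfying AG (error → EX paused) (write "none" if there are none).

States satisfying error → EX paused: {Done, Cancelled, Queued}.
States satisfying AG (error → EX paused): {Queued}.

{Queued}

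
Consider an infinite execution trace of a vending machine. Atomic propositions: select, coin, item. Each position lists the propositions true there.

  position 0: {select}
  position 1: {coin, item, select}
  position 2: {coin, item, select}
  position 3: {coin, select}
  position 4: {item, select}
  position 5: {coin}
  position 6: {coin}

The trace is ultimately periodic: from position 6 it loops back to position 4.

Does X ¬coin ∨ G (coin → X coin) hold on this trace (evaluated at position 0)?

Does not hold

The position after 0 is 1; ¬coin is false there.
coin → X coin must hold at every position from 0 onward. It fails at position 3, so G (coin → X coin) is false.
Positions where coin holds: 1, 2, 3, 5, 6.
Check X coin at each: 1→ok, 2→ok, 3→fails, 5→ok, 6→fails.
At position 0: X ¬coin is false; G (coin → X coin) is false; so X ¬coin ∨ G (coin → X coin) is false.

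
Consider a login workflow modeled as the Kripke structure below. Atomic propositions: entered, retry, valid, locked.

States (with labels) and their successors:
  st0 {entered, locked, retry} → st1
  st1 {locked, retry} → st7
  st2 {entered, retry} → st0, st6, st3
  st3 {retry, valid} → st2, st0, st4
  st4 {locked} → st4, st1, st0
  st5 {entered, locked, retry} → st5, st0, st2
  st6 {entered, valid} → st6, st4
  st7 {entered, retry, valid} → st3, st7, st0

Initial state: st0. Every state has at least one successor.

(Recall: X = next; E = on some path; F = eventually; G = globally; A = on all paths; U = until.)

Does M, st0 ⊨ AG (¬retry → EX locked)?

Holds

States satisfying ¬retry → EX locked: {st0, st1, st2, st3, st4, st5, st6, st7}.
States satisfying AG (¬retry → EX locked): {st0, st1, st2, st3, st4, st5, st6, st7}.
Every state reachable from st0 satisfies ¬retry → EX locked.
st0 ∈ Sat(AG (¬retry → EX locked)).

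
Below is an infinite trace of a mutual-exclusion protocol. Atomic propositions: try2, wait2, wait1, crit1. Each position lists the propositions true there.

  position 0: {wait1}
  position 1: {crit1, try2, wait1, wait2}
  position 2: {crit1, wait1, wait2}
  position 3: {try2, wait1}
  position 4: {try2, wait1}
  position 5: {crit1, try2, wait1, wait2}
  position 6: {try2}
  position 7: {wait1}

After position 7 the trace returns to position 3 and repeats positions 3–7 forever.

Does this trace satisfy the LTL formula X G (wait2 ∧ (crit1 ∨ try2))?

The position after 0 is 1; G (wait2 ∧ (crit1 ∨ try2)) is false there.

No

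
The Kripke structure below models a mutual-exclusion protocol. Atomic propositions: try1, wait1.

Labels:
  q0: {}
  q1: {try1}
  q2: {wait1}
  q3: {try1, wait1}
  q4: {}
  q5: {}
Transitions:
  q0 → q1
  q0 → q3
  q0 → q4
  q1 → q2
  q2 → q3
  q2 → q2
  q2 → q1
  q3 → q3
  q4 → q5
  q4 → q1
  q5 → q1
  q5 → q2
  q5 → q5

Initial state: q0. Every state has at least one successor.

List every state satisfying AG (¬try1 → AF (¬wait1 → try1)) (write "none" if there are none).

States satisfying ¬try1 → AF (¬wait1 → try1): {q1, q2, q3}.
States satisfying AG (¬try1 → AF (¬wait1 → try1)): {q1, q2, q3}.

{q1, q2, q3}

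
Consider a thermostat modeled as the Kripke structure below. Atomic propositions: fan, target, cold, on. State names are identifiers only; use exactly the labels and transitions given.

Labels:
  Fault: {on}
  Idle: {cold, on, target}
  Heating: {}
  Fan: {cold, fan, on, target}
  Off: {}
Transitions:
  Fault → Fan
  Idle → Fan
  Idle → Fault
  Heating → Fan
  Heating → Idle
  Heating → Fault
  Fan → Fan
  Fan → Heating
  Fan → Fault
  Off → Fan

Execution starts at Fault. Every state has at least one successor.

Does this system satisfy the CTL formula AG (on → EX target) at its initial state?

Satisfied

States satisfying on → EX target: {Fault, Idle, Heating, Fan, Off}.
States satisfying AG (on → EX target): {Fault, Idle, Heating, Fan, Off}.
Every state reachable from Fault satisfies on → EX target.
Fault ∈ Sat(AG (on → EX target)).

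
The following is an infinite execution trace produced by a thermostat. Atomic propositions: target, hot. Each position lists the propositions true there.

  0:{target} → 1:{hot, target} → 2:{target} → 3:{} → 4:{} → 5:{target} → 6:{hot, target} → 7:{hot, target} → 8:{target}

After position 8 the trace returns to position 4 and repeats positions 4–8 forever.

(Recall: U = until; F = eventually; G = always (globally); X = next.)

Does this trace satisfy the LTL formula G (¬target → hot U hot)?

Violated

¬target → hot U hot must hold at every position from 0 onward. It fails at position 3, so G (¬target → hot U hot) is false.
Positions where ¬target holds: 3, 4.
Check hot U hot at each: 3→fails, 4→fails.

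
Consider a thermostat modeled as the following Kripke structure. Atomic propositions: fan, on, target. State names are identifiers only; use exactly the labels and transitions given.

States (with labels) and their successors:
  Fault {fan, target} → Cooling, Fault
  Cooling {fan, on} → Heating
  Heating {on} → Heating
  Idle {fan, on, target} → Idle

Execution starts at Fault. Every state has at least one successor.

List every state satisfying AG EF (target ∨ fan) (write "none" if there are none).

States satisfying EF (target ∨ fan): {Fault, Cooling, Idle}.
States satisfying AG EF (target ∨ fan): {Idle}.

{Idle}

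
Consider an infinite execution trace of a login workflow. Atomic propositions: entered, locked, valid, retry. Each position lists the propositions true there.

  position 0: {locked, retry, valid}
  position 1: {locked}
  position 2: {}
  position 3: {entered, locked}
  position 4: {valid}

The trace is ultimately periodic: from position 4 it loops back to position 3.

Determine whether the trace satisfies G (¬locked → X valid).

¬locked → X valid must hold at every position from 0 onward. It fails at position 2, so G (¬locked → X valid) is false.
Positions where ¬locked holds: 2, 4.
Check X valid at each: 2→fails, 4→fails.

Violated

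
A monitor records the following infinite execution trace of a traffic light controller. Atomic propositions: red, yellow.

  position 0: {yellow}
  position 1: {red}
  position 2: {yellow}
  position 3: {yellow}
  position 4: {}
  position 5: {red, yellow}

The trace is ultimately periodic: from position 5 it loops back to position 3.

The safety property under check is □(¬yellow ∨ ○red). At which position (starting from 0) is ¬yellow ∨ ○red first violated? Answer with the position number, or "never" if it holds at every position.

Check ¬yellow ∨ ○red at each position in order: 0 ✓, 1 ✓.
At position 2 the labels are {yellow} and the next position 3 has {yellow}, so ¬yellow ∨ ○red is false there. This is the first violation.

2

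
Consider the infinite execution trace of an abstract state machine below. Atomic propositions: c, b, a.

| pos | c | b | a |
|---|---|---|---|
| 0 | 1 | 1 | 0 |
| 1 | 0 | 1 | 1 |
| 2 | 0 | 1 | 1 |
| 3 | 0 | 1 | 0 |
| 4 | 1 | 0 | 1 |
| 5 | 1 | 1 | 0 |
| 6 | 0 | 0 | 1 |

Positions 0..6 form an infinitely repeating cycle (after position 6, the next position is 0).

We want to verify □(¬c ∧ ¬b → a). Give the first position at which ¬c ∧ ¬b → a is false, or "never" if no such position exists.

¬c ∧ ¬b → a holds at every position 0..6, and those are all the positions the trace ever visits, so the invariant □(¬c ∧ ¬b → a) is never violated.

never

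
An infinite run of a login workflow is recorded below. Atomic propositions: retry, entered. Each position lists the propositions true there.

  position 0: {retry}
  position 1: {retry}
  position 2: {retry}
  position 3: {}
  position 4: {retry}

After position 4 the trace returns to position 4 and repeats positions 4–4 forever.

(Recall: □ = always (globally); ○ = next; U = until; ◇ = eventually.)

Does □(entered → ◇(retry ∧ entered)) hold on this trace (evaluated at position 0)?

Yes

entered → ◇(retry ∧ entered) holds at every position 0..4, and those are all positions ever visited, so □(entered → ◇(retry ∧ entered)) holds.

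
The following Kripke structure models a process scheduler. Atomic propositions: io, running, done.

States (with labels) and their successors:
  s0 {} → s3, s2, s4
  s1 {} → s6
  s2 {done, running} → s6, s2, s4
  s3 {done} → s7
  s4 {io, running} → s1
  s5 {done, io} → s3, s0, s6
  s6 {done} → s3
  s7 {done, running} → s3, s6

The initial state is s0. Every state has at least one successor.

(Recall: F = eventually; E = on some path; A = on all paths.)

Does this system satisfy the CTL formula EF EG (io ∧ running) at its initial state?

States satisfying EG (io ∧ running): ∅.
States satisfying EF EG (io ∧ running): ∅.
No suitable path/successor from s0 witnesses the formula.
s0 ∉ Sat(EF EG (io ∧ running)).

No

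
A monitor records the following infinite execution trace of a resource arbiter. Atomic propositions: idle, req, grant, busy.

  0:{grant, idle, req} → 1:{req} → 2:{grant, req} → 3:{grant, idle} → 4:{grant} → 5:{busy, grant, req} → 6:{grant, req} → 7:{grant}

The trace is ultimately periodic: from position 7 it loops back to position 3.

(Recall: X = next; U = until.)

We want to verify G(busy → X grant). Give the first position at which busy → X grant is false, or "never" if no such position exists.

busy → X grant holds at every position 0..7, and those are all the positions the trace ever visits, so the invariant G(busy → X grant) is never violated.

never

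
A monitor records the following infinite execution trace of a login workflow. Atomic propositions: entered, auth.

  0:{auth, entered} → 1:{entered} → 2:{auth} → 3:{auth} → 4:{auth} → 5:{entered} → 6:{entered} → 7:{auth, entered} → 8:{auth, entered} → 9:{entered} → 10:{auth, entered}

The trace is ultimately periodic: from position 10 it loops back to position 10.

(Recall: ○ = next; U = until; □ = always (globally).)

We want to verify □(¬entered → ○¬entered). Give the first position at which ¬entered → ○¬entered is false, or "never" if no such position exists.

Check ¬entered → ○¬entered at each position in order: 0 ✓, 1 ✓, 2 ✓, 3 ✓.
At position 4 the labels are {auth} and the next position 5 has {entered}, so ¬entered → ○¬entered is false there. This is the first violation.

4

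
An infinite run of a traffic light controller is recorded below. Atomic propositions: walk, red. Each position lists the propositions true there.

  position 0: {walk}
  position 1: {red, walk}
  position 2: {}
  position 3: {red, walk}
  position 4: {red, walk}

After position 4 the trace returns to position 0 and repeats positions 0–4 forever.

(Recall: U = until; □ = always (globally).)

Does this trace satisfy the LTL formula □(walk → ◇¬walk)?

Yes

walk → ◇¬walk holds at every position 0..4, and those are all positions ever visited, so □(walk → ◇¬walk) holds.
Positions where walk holds: 0, 1, 3, 4.
Check ◇¬walk at each: 0→ok, 1→ok, 3→ok, 4→ok.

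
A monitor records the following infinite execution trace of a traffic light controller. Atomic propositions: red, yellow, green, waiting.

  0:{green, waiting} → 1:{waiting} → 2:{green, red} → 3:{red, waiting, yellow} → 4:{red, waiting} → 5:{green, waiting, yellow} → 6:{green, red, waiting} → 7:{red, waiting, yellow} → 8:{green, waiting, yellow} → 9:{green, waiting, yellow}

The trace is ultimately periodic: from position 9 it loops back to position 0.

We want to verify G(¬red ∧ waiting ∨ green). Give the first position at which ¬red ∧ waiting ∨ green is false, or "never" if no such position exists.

Check ¬red ∧ waiting ∨ green at each position in order: 0 ✓, 1 ✓, 2 ✓.
At position 3 the labels are {red, waiting, yellow}, so ¬red ∧ waiting ∨ green is false there. This is the first violation.

3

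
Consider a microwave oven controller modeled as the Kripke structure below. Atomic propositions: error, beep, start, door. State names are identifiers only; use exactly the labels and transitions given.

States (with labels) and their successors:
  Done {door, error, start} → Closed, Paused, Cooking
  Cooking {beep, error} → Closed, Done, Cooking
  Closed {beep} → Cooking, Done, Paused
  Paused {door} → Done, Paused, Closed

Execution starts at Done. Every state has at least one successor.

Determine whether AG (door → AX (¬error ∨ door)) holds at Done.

States satisfying door → AX (¬error ∨ door): {Cooking, Closed, Paused}.
States satisfying AG (door → AX (¬error ∨ door)): ∅.
Done is reachable from Done and violates door → AX (¬error ∨ door), so AG fails at Done.
Done ∉ Sat(AG (door → AX (¬error ∨ door))).

No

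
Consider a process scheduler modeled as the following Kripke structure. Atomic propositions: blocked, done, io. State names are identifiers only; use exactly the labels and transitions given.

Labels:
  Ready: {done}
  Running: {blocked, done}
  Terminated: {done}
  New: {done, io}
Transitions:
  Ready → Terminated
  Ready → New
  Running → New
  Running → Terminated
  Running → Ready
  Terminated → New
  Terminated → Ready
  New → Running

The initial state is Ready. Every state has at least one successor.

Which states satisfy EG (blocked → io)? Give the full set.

States satisfying blocked → io: {Ready, Terminated, New}.
States satisfying EG (blocked → io): {Ready, Terminated}.

{Ready, Terminated}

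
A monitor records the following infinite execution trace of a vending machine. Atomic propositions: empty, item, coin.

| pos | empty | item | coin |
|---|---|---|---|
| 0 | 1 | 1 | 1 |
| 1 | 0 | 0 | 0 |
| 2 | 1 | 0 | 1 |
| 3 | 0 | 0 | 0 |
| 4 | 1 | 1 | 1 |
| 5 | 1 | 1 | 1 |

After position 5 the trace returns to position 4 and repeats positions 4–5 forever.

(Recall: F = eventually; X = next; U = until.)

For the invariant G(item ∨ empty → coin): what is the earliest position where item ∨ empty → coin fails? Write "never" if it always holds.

never

item ∨ empty → coin holds at every position 0..5, and those are all the positions the trace ever visits, so the invariant G(item ∨ empty → coin) is never violated.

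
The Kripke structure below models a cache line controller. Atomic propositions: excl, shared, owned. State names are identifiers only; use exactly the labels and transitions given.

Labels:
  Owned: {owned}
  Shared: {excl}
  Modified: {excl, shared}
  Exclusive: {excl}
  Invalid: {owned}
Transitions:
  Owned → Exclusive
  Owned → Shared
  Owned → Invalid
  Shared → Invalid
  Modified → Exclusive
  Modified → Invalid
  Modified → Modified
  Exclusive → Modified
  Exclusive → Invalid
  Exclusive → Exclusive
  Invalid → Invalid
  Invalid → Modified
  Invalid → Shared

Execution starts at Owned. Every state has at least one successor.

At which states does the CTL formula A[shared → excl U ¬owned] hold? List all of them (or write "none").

{Shared, Modified, Exclusive}

States satisfying shared → excl: {Owned, Shared, Modified, Exclusive, Invalid}.
States satisfying ¬owned: {Shared, Modified, Exclusive}.
States satisfying A[shared → excl U ¬owned]: {Shared, Modified, Exclusive}.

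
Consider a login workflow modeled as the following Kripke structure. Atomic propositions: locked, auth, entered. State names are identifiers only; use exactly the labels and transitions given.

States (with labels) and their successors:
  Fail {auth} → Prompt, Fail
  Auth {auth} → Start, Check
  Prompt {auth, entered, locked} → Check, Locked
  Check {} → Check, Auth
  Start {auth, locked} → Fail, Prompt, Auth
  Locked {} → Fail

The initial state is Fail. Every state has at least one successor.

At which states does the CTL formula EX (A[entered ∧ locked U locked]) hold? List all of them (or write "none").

States satisfying A[entered ∧ locked U locked]: {Prompt, Start}.
States satisfying EX (A[entered ∧ locked U locked]): {Fail, Auth, Start}.

{Fail, Auth, Start}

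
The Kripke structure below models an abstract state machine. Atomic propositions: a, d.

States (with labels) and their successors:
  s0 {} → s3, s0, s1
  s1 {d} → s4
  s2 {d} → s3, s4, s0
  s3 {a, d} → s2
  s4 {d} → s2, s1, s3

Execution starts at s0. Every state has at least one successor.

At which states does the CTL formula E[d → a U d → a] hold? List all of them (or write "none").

States satisfying d → a: {s0, s3}.
States satisfying E[d → a U d → a]: {s0, s3}.

{s0, s3}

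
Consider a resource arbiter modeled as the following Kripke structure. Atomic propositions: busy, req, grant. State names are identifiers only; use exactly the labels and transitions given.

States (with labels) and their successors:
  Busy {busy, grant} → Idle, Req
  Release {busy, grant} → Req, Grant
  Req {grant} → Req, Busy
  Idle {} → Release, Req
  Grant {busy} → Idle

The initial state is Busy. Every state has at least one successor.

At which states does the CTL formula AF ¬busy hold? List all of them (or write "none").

{Busy, Release, Req, Idle, Grant}

States satisfying ¬busy: {Req, Idle}.
States satisfying AF ¬busy: {Busy, Release, Req, Idle, Grant}.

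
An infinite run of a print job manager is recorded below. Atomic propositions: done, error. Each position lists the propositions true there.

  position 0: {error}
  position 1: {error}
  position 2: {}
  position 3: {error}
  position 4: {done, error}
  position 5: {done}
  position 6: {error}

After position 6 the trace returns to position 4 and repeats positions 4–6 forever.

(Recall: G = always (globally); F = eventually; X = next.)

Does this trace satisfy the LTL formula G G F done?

Holds

G F done holds at every position 0..6, and those are all positions ever visited, so G G F done holds.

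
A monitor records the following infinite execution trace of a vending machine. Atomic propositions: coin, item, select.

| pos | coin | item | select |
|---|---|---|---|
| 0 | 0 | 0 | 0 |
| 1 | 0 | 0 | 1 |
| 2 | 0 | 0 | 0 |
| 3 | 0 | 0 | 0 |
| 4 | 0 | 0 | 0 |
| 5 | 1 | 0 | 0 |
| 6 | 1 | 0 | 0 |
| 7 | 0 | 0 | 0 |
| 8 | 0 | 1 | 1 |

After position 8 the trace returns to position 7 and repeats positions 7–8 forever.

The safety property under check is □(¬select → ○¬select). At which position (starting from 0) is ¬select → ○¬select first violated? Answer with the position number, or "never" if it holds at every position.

At position 0 the labels are {} and the next position 1 has {select}, so ¬select → ○¬select is false there. This is the first violation.

0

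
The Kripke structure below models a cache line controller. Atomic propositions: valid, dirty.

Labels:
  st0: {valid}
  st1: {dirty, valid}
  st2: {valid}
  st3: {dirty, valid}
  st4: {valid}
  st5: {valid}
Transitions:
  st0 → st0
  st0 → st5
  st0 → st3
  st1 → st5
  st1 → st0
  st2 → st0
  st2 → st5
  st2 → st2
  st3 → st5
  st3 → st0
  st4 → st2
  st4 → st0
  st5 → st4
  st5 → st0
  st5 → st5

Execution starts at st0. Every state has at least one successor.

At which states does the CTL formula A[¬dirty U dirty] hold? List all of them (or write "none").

States satisfying ¬dirty: {st0, st2, st4, st5}.
States satisfying dirty: {st1, st3}.
States satisfying A[¬dirty U dirty]: {st1, st3}.

{st1, st3}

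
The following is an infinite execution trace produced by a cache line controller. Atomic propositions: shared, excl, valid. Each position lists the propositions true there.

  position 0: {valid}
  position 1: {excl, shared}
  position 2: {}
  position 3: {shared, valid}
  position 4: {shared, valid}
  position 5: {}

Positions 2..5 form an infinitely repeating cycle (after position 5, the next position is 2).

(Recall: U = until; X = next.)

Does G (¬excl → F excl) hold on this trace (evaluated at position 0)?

¬excl → F excl must hold at every position from 0 onward. It fails at position 2, so G (¬excl → F excl) is false.
Positions where ¬excl holds: 0, 2, 3, 4, 5.
Check F excl at each: 0→ok, 2→fails, 3→fails, 4→fails, 5→fails.

Violated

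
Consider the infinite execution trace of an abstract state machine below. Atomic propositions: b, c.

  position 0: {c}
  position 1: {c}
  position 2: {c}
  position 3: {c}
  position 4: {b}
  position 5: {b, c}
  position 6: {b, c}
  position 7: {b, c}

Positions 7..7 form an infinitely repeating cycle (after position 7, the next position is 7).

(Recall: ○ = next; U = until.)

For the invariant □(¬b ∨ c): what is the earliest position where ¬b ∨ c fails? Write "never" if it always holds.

Check ¬b ∨ c at each position in order: 0 ✓, 1 ✓, 2 ✓, 3 ✓.
At position 4 the labels are {b}, so ¬b ∨ c is false there. This is the first violation.

4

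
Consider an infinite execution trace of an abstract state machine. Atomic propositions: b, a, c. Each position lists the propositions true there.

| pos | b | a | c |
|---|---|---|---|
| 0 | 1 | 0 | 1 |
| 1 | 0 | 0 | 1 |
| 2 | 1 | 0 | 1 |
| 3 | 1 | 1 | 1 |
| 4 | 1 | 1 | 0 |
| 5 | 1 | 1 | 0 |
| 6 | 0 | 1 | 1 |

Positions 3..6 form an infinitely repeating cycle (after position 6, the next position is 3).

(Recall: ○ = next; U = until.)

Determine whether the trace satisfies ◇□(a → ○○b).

□(a → ○○b) is false at every position 0..6, so it never becomes true and ◇□(a → ○○b) fails.

No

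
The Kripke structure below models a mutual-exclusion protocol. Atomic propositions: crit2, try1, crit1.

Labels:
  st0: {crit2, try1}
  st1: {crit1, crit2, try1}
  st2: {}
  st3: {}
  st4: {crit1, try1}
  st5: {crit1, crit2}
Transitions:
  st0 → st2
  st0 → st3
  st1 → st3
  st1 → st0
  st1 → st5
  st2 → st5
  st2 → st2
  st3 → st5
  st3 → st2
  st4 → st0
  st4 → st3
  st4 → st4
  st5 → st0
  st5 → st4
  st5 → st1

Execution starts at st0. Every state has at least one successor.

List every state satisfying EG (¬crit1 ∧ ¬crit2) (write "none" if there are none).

States satisfying ¬crit1 ∧ ¬crit2: {st2, st3}.
States satisfying EG (¬crit1 ∧ ¬crit2): {st2, st3}.

{st2, st3}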